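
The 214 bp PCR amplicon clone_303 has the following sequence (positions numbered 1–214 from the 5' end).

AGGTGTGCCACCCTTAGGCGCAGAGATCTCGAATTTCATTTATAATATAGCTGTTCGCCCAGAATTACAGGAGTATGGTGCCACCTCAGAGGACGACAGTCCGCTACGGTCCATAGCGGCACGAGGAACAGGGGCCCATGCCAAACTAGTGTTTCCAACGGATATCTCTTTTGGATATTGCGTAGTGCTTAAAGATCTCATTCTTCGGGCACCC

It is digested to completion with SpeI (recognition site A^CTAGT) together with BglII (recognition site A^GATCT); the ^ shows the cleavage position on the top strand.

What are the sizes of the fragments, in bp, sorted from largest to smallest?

The SpeI site (ACTAGT) starts at position 145.
SpeI cuts after the first base of each site, so after position 145.
BglII sites (AGATCT) start at positions 24, 193.
BglII cuts after the first base of each site, so after positions 24, 193.
Combined cut positions: 24, 145, 193.
Linear molecule, 3 cuts → 4 fragments:
  1–24 → 24 bp
  25–145 → 121 bp
  146–193 → 48 bp
  194–214 → 21 bp
Sorted largest to smallest: 121, 48, 24, 21 bp.

121, 48, 24, 21 bp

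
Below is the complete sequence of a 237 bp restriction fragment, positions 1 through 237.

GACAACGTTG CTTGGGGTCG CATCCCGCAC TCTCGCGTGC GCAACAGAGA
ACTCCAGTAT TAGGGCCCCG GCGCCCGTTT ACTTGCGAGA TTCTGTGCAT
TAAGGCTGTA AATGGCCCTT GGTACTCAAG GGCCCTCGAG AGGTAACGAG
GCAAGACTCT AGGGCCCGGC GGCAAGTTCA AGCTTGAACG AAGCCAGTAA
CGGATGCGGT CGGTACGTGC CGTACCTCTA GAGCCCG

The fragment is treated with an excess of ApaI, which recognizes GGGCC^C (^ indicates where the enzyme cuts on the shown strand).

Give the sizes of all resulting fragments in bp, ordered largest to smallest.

71, 67, 67, 32 bp

ApaI sites (GGGCCC) start at positions 63, 130, 162.
ApaI cuts after base 5 of each site (before the last base), so after positions 67, 134, 166.
Linear molecule, 3 cuts → 4 fragments:
  1–67 → 67 bp
  68–134 → 67 bp
  135–166 → 32 bp
  167–237 → 71 bp
Sorted largest to smallest: 71, 67, 67, 32 bp.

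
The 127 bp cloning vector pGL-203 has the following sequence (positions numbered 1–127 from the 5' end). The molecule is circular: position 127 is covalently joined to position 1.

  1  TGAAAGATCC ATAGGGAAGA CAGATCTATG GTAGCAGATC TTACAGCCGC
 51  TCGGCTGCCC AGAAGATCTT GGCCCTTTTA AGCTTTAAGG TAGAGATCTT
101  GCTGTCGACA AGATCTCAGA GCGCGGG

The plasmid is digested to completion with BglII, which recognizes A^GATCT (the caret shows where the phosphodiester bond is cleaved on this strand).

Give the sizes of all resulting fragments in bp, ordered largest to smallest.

38, 30, 28, 17, 14 bp

BglII sites (AGATCT) start at positions 22, 36, 64, 94, 111.
BglII cuts after the first base of each site, so after positions 22, 36, 64, 94, 111.
Circular molecule, 5 cuts → 5 fragments:
  23–36 → 14 bp
  37–64 → 28 bp
  65–94 → 30 bp
  95–111 → 17 bp
  112–127 then 1–22 → 16 + 22 = 38 bp
Sorted largest to smallest: 38, 30, 28, 17, 14 bp.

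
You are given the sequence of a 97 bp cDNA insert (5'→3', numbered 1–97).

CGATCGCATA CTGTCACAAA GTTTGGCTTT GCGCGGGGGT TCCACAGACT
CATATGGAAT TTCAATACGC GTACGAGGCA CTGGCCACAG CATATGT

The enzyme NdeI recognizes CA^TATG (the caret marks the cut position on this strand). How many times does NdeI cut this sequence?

2

CATATG occurs starting at positions 51, 91.
NdeI cuts at 2 sites.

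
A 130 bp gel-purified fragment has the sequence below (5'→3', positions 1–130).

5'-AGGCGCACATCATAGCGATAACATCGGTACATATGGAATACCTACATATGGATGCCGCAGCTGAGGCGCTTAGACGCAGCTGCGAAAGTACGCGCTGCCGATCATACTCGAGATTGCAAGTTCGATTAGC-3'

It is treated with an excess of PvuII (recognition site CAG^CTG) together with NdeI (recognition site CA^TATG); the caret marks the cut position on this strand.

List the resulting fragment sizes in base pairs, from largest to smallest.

51, 31, 19, 15, 14 bp

PvuII sites (CAGCTG) start at positions 58, 77.
PvuII cuts after base 3 of each site, so after positions 60, 79.
NdeI sites (CATATG) start at positions 30, 45.
NdeI cuts after base 2 of each site, so after positions 31, 46.
Combined cut positions: 31, 46, 60, 79.
Linear molecule, 4 cuts → 5 fragments:
  1–31 → 31 bp
  32–46 → 15 bp
  47–60 → 14 bp
  61–79 → 19 bp
  80–130 → 51 bp
Sorted largest to smallest: 51, 31, 19, 15, 14 bp.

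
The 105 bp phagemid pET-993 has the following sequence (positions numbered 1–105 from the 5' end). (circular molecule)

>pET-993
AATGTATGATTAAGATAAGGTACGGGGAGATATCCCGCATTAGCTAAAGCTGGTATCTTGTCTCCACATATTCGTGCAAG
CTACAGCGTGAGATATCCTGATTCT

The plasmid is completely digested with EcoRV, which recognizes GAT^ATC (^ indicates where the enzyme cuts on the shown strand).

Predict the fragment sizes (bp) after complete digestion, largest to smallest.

63, 42 bp

EcoRV sites (GATATC) start at positions 29, 92.
EcoRV cuts after base 3 of each site, so after positions 31, 94.
Circular molecule, 2 cuts → 2 fragments:
  32–94 → 63 bp
  95–105 then 1–31 → 11 + 31 = 42 bp
Sorted largest to smallest: 63, 42 bp.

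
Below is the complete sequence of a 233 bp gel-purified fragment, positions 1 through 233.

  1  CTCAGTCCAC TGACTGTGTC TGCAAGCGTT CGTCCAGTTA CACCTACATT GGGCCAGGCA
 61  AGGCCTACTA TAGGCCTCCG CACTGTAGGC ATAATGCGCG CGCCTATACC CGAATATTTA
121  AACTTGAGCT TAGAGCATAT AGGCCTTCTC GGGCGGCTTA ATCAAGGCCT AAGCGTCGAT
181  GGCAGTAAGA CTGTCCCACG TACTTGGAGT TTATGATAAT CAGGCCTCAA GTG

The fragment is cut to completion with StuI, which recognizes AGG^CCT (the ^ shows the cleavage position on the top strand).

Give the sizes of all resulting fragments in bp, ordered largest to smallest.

StuI sites (AGGCCT) start at positions 61, 72, 141, 165, 222.
StuI cuts after base 3 of each site, so after positions 63, 74, 143, 167, 224.
Linear molecule, 5 cuts → 6 fragments:
  1–63 → 63 bp
  64–74 → 11 bp
  75–143 → 69 bp
  144–167 → 24 bp
  168–224 → 57 bp
  225–233 → 9 bp
Sorted largest to smallest: 69, 63, 57, 24, 11, 9 bp.

69, 63, 57, 24, 11, 9 bp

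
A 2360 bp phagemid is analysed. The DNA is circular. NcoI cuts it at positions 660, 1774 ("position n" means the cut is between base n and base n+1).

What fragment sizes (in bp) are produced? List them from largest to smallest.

1246, 1114 bp

Circular molecule, 2 cuts → 2 fragments:
  1774 − 660 = 1114 bp
  wrap: 2360 − 1774 + 660 = 1246 bp
Sorted largest to smallest: 1246, 1114 bp.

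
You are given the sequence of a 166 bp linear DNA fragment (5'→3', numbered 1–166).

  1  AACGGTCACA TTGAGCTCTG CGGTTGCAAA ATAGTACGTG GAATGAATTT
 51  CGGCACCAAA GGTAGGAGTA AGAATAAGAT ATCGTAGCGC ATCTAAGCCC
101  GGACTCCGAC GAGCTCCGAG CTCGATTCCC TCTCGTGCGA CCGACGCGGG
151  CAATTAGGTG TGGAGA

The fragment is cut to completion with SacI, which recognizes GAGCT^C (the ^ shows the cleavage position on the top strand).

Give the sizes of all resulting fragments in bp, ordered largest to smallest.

98, 44, 17, 7 bp

SacI sites (GAGCTC) start at positions 13, 111, 118.
SacI cuts after base 5 of each site (before the last base), so after positions 17, 115, 122.
Linear molecule, 3 cuts → 4 fragments:
  1–17 → 17 bp
  18–115 → 98 bp
  116–122 → 7 bp
  123–166 → 44 bp
Sorted largest to smallest: 98, 44, 17, 7 bp.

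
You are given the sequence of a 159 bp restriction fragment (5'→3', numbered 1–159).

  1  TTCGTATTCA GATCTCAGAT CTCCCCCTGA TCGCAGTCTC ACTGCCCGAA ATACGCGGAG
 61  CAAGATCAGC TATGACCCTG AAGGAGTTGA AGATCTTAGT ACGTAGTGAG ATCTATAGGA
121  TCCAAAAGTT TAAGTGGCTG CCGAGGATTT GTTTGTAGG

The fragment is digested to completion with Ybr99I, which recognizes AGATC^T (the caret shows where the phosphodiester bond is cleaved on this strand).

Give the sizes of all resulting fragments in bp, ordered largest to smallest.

74, 46, 18, 14, 7 bp

Ybr99I sites (AGATCT) start at positions 10, 17, 91, 109.
Ybr99I cuts after base 5 of each site (before the last base), so after positions 14, 21, 95, 113.
Linear molecule, 4 cuts → 5 fragments:
  1–14 → 14 bp
  15–21 → 7 bp
  22–95 → 74 bp
  96–113 → 18 bp
  114–159 → 46 bp
Sorted largest to smallest: 74, 46, 18, 14, 7 bp.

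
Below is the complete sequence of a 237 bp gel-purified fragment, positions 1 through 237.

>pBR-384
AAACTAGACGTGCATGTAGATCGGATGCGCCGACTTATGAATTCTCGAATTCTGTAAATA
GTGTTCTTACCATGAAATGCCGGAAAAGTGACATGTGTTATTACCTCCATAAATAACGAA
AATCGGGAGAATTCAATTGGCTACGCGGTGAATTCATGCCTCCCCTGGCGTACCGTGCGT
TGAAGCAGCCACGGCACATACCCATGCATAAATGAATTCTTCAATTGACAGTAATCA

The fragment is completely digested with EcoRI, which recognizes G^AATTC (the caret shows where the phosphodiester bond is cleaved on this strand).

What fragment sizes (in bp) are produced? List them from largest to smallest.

82, 64, 39, 23, 21, 8 bp

EcoRI sites (GAATTC) start at positions 39, 47, 129, 150, 214.
EcoRI cuts after the first base of each site, so after positions 39, 47, 129, 150, 214.
Linear molecule, 5 cuts → 6 fragments:
  1–39 → 39 bp
  40–47 → 8 bp
  48–129 → 82 bp
  130–150 → 21 bp
  151–214 → 64 bp
  215–237 → 23 bp
Sorted largest to smallest: 82, 64, 39, 23, 21, 8 bp.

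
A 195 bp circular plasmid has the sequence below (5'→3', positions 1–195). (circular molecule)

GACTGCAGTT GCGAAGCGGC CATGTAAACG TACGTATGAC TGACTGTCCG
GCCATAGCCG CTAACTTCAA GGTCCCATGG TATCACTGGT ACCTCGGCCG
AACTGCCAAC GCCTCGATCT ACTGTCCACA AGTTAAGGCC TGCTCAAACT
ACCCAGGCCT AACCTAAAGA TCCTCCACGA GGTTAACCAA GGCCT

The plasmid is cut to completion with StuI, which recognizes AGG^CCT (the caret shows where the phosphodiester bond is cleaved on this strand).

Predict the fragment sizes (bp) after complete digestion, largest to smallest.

StuI sites (AGGCCT) start at positions 136, 155, 190.
StuI cuts after base 3 of each site, so after positions 138, 157, 192.
Circular molecule, 3 cuts → 3 fragments:
  139–157 → 19 bp
  158–192 → 35 bp
  193–195 then 1–138 → 3 + 138 = 141 bp
Sorted largest to smallest: 141, 35, 19 bp.

141, 35, 19 bp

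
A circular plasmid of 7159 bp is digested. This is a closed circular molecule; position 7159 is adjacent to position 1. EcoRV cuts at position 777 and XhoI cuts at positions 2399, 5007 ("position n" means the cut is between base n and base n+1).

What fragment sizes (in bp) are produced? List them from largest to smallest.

Combined cut positions (sorted): 777, 2399, 5007.
Circular molecule, 3 cuts → 3 fragments:
  2399 − 777 = 1622 bp
  5007 − 2399 = 2608 bp
  wrap: 7159 − 5007 + 777 = 2929 bp
Sorted largest to smallest: 2929, 2608, 1622 bp.

2929, 2608, 1622 bp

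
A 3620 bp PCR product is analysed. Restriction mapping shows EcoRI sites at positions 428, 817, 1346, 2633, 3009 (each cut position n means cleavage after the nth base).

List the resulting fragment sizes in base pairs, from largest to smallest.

1287, 611, 529, 428, 389, 376 bp

Linear molecule, 5 cuts → 6 fragments:
  428 − 0 = 428 bp
  817 − 428 = 389 bp
  1346 − 817 = 529 bp
  2633 − 1346 = 1287 bp
  3009 − 2633 = 376 bp
  3620 − 3009 = 611 bp
Sorted largest to smallest: 1287, 611, 529, 428, 389, 376 bp.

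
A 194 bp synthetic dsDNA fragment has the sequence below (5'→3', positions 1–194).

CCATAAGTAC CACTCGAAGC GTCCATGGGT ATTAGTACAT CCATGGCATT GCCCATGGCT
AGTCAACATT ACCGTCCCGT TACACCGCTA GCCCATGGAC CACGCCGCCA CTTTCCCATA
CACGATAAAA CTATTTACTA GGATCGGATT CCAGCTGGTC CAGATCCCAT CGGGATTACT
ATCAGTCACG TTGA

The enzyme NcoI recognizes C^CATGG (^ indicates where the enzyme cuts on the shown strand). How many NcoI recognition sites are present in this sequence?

4

CCATGG occurs starting at positions 23, 41, 53, 93.
NcoI cuts at 4 sites.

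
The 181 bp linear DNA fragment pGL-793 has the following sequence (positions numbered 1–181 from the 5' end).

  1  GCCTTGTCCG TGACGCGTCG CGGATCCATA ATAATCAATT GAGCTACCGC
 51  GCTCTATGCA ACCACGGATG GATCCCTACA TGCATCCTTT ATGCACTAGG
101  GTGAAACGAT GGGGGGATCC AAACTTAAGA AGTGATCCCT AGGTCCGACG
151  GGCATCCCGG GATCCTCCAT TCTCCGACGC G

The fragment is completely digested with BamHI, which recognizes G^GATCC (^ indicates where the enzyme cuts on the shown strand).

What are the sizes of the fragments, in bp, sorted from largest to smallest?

48, 45, 45, 22, 21 bp

BamHI sites (GGATCC) start at positions 22, 70, 115, 160.
BamHI cuts after the first base of each site, so after positions 22, 70, 115, 160.
Linear molecule, 4 cuts → 5 fragments:
  1–22 → 22 bp
  23–70 → 48 bp
  71–115 → 45 bp
  116–160 → 45 bp
  161–181 → 21 bp
Sorted largest to smallest: 48, 45, 45, 22, 21 bp.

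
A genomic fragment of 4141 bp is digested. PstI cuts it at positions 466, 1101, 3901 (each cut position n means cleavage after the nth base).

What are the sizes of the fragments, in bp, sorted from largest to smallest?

2800, 635, 466, 240 bp

Linear molecule, 3 cuts → 4 fragments:
  466 − 0 = 466 bp
  1101 − 466 = 635 bp
  3901 − 1101 = 2800 bp
  4141 − 3901 = 240 bp
Sorted largest to smallest: 2800, 635, 466, 240 bp.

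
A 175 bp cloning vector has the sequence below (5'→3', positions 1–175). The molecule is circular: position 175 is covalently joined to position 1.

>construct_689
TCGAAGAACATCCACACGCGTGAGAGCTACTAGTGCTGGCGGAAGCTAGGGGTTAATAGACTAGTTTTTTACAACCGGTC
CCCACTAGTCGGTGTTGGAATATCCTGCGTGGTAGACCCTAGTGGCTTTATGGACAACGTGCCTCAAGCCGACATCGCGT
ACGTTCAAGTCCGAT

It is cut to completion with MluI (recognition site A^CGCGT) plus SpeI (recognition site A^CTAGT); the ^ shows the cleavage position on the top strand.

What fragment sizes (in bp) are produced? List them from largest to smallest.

The MluI site (ACGCGT) starts at position 16.
MluI cuts after the first base of each site, so after position 16.
SpeI sites (ACTAGT) start at positions 29, 60, 84.
SpeI cuts after the first base of each site, so after positions 29, 60, 84.
Combined cut positions: 16, 29, 60, 84.
Circular molecule, 4 cuts → 4 fragments:
  17–29 → 13 bp
  30–60 → 31 bp
  61–84 → 24 bp
  85–175 then 1–16 → 91 + 16 = 107 bp
Sorted largest to smallest: 107, 31, 24, 13 bp.

107, 31, 24, 13 bp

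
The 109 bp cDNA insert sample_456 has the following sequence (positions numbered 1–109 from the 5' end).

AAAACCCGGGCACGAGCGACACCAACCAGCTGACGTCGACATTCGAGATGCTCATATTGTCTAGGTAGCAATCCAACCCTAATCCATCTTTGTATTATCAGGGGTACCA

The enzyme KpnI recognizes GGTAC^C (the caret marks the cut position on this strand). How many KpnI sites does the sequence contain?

1

GGTACC occurs starting at position 103.
KpnI cuts at 1 site.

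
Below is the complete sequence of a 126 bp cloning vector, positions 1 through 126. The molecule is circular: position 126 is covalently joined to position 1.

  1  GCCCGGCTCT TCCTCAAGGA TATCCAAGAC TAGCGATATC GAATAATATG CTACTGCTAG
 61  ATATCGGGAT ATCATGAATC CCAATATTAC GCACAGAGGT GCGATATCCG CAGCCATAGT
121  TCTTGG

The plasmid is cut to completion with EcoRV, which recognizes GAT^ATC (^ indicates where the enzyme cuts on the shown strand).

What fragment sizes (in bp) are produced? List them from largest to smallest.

42, 35, 25, 16, 8 bp

EcoRV sites (GATATC) start at positions 19, 35, 60, 68, 103.
EcoRV cuts after base 3 of each site, so after positions 21, 37, 62, 70, 105.
Circular molecule, 5 cuts → 5 fragments:
  22–37 → 16 bp
  38–62 → 25 bp
  63–70 → 8 bp
  71–105 → 35 bp
  106–126 then 1–21 → 21 + 21 = 42 bp
Sorted largest to smallest: 42, 35, 25, 16, 8 bp.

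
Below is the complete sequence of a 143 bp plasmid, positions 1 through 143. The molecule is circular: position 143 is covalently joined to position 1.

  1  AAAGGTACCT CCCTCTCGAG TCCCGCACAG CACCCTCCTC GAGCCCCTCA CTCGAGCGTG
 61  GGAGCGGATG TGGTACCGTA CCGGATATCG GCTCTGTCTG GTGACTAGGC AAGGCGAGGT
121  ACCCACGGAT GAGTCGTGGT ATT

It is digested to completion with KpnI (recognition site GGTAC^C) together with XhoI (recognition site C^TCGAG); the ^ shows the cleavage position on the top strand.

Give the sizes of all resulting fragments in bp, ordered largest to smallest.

KpnI sites (GGTACC) start at positions 4, 72, 118.
KpnI cuts after base 5 of each site (before the last base), so after positions 8, 76, 122.
XhoI sites (CTCGAG) start at positions 15, 38, 51.
XhoI cuts after the first base of each site, so after positions 15, 38, 51.
Combined cut positions: 8, 15, 38, 51, 76, 122.
Circular molecule, 6 cuts → 6 fragments:
  9–15 → 7 bp
  16–38 → 23 bp
  39–51 → 13 bp
  52–76 → 25 bp
  77–122 → 46 bp
  123–143 then 1–8 → 21 + 8 = 29 bp
Sorted largest to smallest: 46, 29, 25, 23, 13, 7 bp.

46, 29, 25, 23, 13, 7 bp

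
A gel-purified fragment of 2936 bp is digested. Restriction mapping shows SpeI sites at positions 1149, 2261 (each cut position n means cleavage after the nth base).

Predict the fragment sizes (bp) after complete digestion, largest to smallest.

1149, 1112, 675 bp

Linear molecule, 2 cuts → 3 fragments:
  1149 − 0 = 1149 bp
  2261 − 1149 = 1112 bp
  2936 − 2261 = 675 bp
Sorted largest to smallest: 1149, 1112, 675 bp.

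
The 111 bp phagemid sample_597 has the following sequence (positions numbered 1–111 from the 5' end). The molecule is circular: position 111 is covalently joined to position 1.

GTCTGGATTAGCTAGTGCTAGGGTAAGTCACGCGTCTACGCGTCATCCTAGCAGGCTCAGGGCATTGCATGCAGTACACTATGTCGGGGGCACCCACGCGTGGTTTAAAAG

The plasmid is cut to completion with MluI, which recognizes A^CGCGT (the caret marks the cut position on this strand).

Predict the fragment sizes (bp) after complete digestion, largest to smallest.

58, 45, 8 bp

MluI sites (ACGCGT) start at positions 30, 38, 96.
MluI cuts after the first base of each site, so after positions 30, 38, 96.
Circular molecule, 3 cuts → 3 fragments:
  31–38 → 8 bp
  39–96 → 58 bp
  97–111 then 1–30 → 15 + 30 = 45 bp
Sorted largest to smallest: 58, 45, 8 bp.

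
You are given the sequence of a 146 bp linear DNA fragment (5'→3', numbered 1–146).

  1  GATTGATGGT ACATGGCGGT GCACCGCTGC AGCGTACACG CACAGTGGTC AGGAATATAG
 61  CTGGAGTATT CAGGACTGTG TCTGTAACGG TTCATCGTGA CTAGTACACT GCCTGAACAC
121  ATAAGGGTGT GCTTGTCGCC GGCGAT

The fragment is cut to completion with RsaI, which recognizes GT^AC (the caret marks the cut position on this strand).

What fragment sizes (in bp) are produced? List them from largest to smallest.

70, 41, 25, 10 bp

RsaI sites (GTAC) start at positions 9, 34, 104.
RsaI cuts after base 2 of each site, so after positions 10, 35, 105.
Linear molecule, 3 cuts → 4 fragments:
  1–10 → 10 bp
  11–35 → 25 bp
  36–105 → 70 bp
  106–146 → 41 bp
Sorted largest to smallest: 70, 41, 25, 10 bp.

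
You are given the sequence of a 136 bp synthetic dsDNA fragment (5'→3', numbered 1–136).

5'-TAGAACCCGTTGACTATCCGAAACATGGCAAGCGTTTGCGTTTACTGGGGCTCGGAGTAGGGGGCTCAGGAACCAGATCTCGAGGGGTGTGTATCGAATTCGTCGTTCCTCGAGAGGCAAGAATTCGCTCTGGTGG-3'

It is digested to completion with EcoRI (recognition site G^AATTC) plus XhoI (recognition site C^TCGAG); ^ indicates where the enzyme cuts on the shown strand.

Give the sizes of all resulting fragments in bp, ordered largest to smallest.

EcoRI sites (GAATTC) start at positions 96, 121.
EcoRI cuts after the first base of each site, so after positions 96, 121.
XhoI sites (CTCGAG) start at positions 79, 109.
XhoI cuts after the first base of each site, so after positions 79, 109.
Combined cut positions: 79, 96, 109, 121.
Linear molecule, 4 cuts → 5 fragments:
  1–79 → 79 bp
  80–96 → 17 bp
  97–109 → 13 bp
  110–121 → 12 bp
  122–136 → 15 bp
Sorted largest to smallest: 79, 17, 15, 13, 12 bp.

79, 17, 15, 13, 12 bp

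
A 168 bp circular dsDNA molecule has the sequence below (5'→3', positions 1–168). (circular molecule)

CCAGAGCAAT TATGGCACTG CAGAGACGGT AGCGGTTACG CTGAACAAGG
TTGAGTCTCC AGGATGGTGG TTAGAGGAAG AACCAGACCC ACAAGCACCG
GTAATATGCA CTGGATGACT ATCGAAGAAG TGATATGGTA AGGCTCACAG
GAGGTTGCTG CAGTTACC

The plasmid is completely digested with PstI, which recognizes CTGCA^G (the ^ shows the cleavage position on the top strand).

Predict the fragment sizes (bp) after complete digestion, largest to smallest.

PstI sites (CTGCAG) start at positions 18, 158.
PstI cuts after base 5 of each site (before the last base), so after positions 22, 162.
Circular molecule, 2 cuts → 2 fragments:
  23–162 → 140 bp
  163–168 then 1–22 → 6 + 22 = 28 bp
Sorted largest to smallest: 140, 28 bp.

140, 28 bp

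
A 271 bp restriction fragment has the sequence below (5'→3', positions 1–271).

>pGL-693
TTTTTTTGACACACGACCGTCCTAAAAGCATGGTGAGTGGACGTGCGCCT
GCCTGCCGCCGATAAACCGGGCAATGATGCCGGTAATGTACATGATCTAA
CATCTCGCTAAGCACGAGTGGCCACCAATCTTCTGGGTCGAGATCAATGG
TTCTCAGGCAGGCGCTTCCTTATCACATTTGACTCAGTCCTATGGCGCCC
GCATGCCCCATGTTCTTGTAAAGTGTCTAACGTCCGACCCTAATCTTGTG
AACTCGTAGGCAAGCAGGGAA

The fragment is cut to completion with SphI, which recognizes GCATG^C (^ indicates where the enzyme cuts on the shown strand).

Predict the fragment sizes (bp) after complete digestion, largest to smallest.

205, 66 bp

The SphI site (GCATGC) starts at position 201.
SphI cuts after base 5 of each site (before the last base), so after position 205.
Linear molecule, 1 cut → 2 fragments:
  1–205 → 205 bp
  206–271 → 66 bp
Sorted largest to smallest: 205, 66 bp.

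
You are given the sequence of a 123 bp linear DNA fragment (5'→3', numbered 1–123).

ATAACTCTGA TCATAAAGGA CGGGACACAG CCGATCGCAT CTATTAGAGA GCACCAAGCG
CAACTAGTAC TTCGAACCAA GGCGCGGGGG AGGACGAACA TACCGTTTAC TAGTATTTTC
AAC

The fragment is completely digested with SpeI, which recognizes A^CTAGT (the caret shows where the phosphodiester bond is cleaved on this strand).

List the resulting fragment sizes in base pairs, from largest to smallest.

63, 46, 14 bp

SpeI sites (ACTAGT) start at positions 63, 109.
SpeI cuts after the first base of each site, so after positions 63, 109.
Linear molecule, 2 cuts → 3 fragments:
  1–63 → 63 bp
  64–109 → 46 bp
  110–123 → 14 bp
Sorted largest to smallest: 63, 46, 14 bp.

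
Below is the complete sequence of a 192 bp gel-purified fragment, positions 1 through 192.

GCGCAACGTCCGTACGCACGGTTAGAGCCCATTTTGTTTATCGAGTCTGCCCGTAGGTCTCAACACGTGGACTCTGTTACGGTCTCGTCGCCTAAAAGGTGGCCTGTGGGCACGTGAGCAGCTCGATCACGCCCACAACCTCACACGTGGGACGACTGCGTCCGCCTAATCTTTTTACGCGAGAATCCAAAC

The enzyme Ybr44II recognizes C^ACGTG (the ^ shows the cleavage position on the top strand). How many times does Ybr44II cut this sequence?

CACGTG occurs starting at positions 64, 111, 144.
Ybr44II cuts at 3 sites.

3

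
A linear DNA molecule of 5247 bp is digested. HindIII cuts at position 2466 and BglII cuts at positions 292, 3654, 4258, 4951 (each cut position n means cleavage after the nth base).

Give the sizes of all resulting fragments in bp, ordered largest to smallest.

2174, 1188, 693, 604, 296, 292 bp

Combined cut positions (sorted): 292, 2466, 3654, 4258, 4951.
Linear molecule, 5 cuts → 6 fragments:
  292 − 0 = 292 bp
  2466 − 292 = 2174 bp
  3654 − 2466 = 1188 bp
  4258 − 3654 = 604 bp
  4951 − 4258 = 693 bp
  5247 − 4951 = 296 bp
Sorted largest to smallest: 2174, 1188, 693, 604, 296, 292 bp.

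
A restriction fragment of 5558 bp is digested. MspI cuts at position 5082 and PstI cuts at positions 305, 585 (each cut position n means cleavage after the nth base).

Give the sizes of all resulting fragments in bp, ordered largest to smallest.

4497, 476, 305, 280 bp

Combined cut positions (sorted): 305, 585, 5082.
Linear molecule, 3 cuts → 4 fragments:
  305 − 0 = 305 bp
  585 − 305 = 280 bp
  5082 − 585 = 4497 bp
  5558 − 5082 = 476 bp
Sorted largest to smallest: 4497, 476, 305, 280 bp.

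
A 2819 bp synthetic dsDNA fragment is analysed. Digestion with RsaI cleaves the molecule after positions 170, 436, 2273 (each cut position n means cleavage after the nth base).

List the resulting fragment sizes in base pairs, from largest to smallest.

1837, 546, 266, 170 bp

Linear molecule, 3 cuts → 4 fragments:
  170 − 0 = 170 bp
  436 − 170 = 266 bp
  2273 − 436 = 1837 bp
  2819 − 2273 = 546 bp
Sorted largest to smallest: 1837, 546, 266, 170 bp.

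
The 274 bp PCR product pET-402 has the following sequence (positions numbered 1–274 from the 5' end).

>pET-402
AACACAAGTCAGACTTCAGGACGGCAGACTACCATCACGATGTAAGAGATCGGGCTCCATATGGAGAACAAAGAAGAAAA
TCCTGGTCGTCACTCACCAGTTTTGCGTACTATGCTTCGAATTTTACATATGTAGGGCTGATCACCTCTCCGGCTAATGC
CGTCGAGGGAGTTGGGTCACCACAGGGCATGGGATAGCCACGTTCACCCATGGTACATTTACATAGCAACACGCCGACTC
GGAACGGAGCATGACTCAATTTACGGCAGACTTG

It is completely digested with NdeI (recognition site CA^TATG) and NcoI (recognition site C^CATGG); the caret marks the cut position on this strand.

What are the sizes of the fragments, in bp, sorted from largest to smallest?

80, 69, 66, 59 bp

NdeI sites (CATATG) start at positions 58, 127.
NdeI cuts after base 2 of each site, so after positions 59, 128.
The NcoI site (CCATGG) starts at position 208.
NcoI cuts after the first base of each site, so after position 208.
Combined cut positions: 59, 128, 208.
Linear molecule, 3 cuts → 4 fragments:
  1–59 → 59 bp
  60–128 → 69 bp
  129–208 → 80 bp
  209–274 → 66 bp
Sorted largest to smallest: 80, 69, 66, 59 bp.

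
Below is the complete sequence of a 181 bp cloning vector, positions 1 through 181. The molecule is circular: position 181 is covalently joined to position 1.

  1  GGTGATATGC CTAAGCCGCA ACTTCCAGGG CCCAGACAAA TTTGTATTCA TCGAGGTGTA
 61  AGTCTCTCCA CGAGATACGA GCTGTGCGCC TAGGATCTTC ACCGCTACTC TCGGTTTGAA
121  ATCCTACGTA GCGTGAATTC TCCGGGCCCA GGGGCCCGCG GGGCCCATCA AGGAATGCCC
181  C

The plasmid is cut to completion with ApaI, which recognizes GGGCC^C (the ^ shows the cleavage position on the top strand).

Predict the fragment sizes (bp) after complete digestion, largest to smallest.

116, 48, 9, 8 bp

ApaI sites (GGGCCC) start at positions 28, 144, 152, 161.
ApaI cuts after base 5 of each site (before the last base), so after positions 32, 148, 156, 165.
Circular molecule, 4 cuts → 4 fragments:
  33–148 → 116 bp
  149–156 → 8 bp
  157–165 → 9 bp
  166–181 then 1–32 → 16 + 32 = 48 bp
Sorted largest to smallest: 116, 48, 9, 8 bp.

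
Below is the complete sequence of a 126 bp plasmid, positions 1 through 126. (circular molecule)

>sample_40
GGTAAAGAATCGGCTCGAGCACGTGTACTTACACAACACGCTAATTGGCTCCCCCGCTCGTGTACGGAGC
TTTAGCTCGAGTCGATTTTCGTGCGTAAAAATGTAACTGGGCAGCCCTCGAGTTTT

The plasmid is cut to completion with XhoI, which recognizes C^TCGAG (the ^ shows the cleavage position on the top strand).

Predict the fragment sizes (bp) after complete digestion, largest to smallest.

62, 41, 23 bp

XhoI sites (CTCGAG) start at positions 14, 76, 117.
XhoI cuts after the first base of each site, so after positions 14, 76, 117.
Circular molecule, 3 cuts → 3 fragments:
  15–76 → 62 bp
  77–117 → 41 bp
  118–126 then 1–14 → 9 + 14 = 23 bp
Sorted largest to smallest: 62, 41, 23 bp.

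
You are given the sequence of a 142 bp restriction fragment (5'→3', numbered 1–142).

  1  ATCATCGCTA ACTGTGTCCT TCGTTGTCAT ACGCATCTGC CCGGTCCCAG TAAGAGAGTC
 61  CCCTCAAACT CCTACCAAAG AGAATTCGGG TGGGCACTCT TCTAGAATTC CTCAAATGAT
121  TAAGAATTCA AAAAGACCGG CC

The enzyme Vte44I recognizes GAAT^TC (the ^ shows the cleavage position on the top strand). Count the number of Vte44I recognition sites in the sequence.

GAATTC occurs starting at positions 82, 105, 124.
Vte44I cuts at 3 sites.

3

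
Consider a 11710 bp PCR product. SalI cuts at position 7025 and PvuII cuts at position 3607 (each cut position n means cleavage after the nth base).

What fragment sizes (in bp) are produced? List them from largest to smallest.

4685, 3607, 3418 bp

Combined cut positions (sorted): 3607, 7025.
Linear molecule, 2 cuts → 3 fragments:
  3607 − 0 = 3607 bp
  7025 − 3607 = 3418 bp
  11710 − 7025 = 4685 bp
Sorted largest to smallest: 4685, 3607, 3418 bp.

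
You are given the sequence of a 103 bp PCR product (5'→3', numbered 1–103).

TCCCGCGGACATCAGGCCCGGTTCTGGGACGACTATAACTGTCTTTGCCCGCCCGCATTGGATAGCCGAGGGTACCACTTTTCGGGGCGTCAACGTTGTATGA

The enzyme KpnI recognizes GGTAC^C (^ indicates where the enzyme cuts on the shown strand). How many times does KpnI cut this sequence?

1

GGTACC occurs starting at position 71.
KpnI cuts at 1 site.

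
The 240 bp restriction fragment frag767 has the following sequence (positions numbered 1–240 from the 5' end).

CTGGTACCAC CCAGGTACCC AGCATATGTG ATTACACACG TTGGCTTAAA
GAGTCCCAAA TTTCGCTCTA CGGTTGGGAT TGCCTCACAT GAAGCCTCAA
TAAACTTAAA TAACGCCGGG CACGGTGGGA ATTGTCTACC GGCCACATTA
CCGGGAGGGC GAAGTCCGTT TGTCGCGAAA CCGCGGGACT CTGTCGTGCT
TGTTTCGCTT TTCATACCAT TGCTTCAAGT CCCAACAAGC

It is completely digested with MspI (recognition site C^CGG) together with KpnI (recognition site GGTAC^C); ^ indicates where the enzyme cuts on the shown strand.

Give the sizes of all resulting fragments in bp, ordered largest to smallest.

98, 89, 23, 12, 11, 7 bp

MspI sites (CCGG) start at positions 116, 139, 151.
MspI cuts after the first base of each site, so after positions 116, 139, 151.
KpnI sites (GGTACC) start at positions 3, 14.
KpnI cuts after base 5 of each site (before the last base), so after positions 7, 18.
Combined cut positions: 7, 18, 116, 139, 151.
Linear molecule, 5 cuts → 6 fragments:
  1–7 → 7 bp
  8–18 → 11 bp
  19–116 → 98 bp
  117–139 → 23 bp
  140–151 → 12 bp
  152–240 → 89 bp
Sorted largest to smallest: 98, 89, 23, 12, 11, 7 bp.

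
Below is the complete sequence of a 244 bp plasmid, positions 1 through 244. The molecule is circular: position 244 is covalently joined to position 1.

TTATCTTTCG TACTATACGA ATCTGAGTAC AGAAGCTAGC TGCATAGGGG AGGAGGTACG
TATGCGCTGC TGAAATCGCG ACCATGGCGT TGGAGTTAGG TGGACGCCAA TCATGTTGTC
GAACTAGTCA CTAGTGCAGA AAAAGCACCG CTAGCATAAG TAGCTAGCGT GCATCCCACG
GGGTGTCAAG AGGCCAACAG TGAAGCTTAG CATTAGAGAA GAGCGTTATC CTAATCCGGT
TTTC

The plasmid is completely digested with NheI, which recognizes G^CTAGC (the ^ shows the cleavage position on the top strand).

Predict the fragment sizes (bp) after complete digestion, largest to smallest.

116, 115, 13 bp

NheI sites (GCTAGC) start at positions 35, 150, 163.
NheI cuts after the first base of each site, so after positions 35, 150, 163.
Circular molecule, 3 cuts → 3 fragments:
  36–150 → 115 bp
  151–163 → 13 bp
  164–244 then 1–35 → 81 + 35 = 116 bp
Sorted largest to smallest: 116, 115, 13 bp.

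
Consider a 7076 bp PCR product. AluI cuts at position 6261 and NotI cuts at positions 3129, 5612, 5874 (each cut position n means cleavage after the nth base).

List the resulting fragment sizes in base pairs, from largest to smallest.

Combined cut positions (sorted): 3129, 5612, 5874, 6261.
Linear molecule, 4 cuts → 5 fragments:
  3129 − 0 = 3129 bp
  5612 − 3129 = 2483 bp
  5874 − 5612 = 262 bp
  6261 − 5874 = 387 bp
  7076 − 6261 = 815 bp
Sorted largest to smallest: 3129, 2483, 815, 387, 262 bp.

3129, 2483, 815, 387, 262 bp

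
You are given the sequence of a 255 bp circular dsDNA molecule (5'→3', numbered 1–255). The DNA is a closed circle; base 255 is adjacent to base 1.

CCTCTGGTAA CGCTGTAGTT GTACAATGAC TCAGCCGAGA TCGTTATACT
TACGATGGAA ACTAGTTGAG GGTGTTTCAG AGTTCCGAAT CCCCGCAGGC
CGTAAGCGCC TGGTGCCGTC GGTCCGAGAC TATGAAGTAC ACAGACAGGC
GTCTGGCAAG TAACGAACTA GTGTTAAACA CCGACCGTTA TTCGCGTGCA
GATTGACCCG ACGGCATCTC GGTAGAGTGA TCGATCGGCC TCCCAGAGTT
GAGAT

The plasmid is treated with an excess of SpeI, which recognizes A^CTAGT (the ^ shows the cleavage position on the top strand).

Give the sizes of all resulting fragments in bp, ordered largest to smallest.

149, 106 bp

SpeI sites (ACTAGT) start at positions 61, 167.
SpeI cuts after the first base of each site, so after positions 61, 167.
Circular molecule, 2 cuts → 2 fragments:
  62–167 → 106 bp
  168–255 then 1–61 → 88 + 61 = 149 bp
Sorted largest to smallest: 149, 106 bp.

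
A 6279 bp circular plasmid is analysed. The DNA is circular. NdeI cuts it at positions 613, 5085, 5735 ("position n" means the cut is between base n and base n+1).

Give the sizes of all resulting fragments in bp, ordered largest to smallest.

4472, 1157, 650 bp

Circular molecule, 3 cuts → 3 fragments:
  5085 − 613 = 4472 bp
  5735 − 5085 = 650 bp
  wrap: 6279 − 5735 + 613 = 1157 bp
Sorted largest to smallest: 4472, 1157, 650 bp.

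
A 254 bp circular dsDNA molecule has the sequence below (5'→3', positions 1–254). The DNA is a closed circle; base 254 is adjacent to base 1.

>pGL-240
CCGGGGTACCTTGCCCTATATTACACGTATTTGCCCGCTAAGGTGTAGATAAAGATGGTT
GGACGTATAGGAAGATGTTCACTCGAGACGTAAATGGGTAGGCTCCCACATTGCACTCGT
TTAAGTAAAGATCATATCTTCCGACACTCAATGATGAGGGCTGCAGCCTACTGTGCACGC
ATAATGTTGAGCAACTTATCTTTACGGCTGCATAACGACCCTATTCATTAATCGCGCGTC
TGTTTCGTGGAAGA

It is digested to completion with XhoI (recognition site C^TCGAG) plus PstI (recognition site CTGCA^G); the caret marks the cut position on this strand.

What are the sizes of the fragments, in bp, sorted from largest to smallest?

The XhoI site (CTCGAG) starts at position 82.
XhoI cuts after the first base of each site, so after position 82.
The PstI site (CTGCAG) starts at position 161.
PstI cuts after base 5 of each site (before the last base), so after position 165.
Combined cut positions: 82, 165.
Circular molecule, 2 cuts → 2 fragments:
  83–165 → 83 bp
  166–254 then 1–82 → 89 + 82 = 171 bp
Sorted largest to smallest: 171, 83 bp.

171, 83 bp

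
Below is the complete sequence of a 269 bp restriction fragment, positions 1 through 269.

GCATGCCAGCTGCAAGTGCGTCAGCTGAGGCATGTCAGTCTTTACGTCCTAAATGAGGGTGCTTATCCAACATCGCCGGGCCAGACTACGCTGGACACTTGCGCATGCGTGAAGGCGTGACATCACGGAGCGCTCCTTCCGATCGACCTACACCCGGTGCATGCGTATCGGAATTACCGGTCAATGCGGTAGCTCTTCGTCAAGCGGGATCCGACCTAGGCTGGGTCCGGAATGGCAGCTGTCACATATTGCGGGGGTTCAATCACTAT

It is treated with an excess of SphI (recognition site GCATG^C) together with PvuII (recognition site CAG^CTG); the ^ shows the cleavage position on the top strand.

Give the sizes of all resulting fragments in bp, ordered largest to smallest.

SphI sites (GCATGC) start at positions 1, 103, 159.
SphI cuts after base 5 of each site (before the last base), so after positions 5, 107, 163.
PvuII sites (CAGCTG) start at positions 7, 22, 236.
PvuII cuts after base 3 of each site, so after positions 9, 24, 238.
Combined cut positions: 5, 9, 24, 107, 163, 238.
Linear molecule, 6 cuts → 7 fragments:
  1–5 → 5 bp
  6–9 → 4 bp
  10–24 → 15 bp
  25–107 → 83 bp
  108–163 → 56 bp
  164–238 → 75 bp
  239–269 → 31 bp
Sorted largest to smallest: 83, 75, 56, 31, 15, 5, 4 bp.

83, 75, 56, 31, 15, 5, 4 bp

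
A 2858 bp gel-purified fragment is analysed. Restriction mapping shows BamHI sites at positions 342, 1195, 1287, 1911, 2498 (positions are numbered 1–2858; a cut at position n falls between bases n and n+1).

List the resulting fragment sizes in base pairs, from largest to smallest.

Linear molecule, 5 cuts → 6 fragments:
  342 − 0 = 342 bp
  1195 − 342 = 853 bp
  1287 − 1195 = 92 bp
  1911 − 1287 = 624 bp
  2498 − 1911 = 587 bp
  2858 − 2498 = 360 bp
Sorted largest to smallest: 853, 624, 587, 360, 342, 92 bp.

853, 624, 587, 360, 342, 92 bp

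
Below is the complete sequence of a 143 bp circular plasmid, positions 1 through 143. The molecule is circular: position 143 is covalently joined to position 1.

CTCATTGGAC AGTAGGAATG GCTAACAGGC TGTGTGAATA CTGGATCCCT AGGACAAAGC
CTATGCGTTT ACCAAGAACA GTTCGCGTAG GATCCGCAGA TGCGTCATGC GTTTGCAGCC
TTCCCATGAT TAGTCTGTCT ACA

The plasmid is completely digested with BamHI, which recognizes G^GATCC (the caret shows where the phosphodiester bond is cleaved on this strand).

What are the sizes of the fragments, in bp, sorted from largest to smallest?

BamHI sites (GGATCC) start at positions 43, 90.
BamHI cuts after the first base of each site, so after positions 43, 90.
Circular molecule, 2 cuts → 2 fragments:
  44–90 → 47 bp
  91–143 then 1–43 → 53 + 43 = 96 bp
Sorted largest to smallest: 96, 47 bp.

96, 47 bp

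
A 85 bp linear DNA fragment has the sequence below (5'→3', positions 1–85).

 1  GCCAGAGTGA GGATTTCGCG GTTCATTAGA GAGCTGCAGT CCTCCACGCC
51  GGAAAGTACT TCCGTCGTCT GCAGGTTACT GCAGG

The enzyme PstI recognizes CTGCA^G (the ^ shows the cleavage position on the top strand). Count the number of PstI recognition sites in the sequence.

CTGCAG occurs starting at positions 34, 69, 79.
PstI cuts at 3 sites.

3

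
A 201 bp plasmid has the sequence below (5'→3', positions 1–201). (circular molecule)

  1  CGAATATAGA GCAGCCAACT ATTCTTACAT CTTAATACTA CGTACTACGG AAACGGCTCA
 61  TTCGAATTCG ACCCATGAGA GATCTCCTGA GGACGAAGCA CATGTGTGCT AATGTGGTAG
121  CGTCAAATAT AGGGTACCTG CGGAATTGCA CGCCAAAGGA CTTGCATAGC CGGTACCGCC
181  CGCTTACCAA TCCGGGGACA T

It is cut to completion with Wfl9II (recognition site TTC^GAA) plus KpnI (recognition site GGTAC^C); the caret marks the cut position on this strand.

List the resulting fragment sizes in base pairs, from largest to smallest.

88, 74, 39 bp

The Wfl9II site (TTCGAA) starts at position 61.
Wfl9II cuts after base 3 of each site, so after position 63.
KpnI sites (GGTACC) start at positions 133, 172.
KpnI cuts after base 5 of each site (before the last base), so after positions 137, 176.
Combined cut positions: 63, 137, 176.
Circular molecule, 3 cuts → 3 fragments:
  64–137 → 74 bp
  138–176 → 39 bp
  177–201 then 1–63 → 25 + 63 = 88 bp
Sorted largest to smallest: 88, 74, 39 bp.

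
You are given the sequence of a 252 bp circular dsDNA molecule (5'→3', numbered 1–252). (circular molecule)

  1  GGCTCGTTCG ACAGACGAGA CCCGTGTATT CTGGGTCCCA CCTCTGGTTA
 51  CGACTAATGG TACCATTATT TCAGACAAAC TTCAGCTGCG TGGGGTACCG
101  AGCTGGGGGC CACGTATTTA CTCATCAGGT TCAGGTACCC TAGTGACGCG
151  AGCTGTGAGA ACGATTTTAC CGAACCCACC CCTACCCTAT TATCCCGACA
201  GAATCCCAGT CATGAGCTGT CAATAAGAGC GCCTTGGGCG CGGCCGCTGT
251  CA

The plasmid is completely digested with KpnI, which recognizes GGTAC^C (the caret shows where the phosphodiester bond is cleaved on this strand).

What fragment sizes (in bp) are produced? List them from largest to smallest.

KpnI sites (GGTACC) start at positions 59, 94, 134.
KpnI cuts after base 5 of each site (before the last base), so after positions 63, 98, 138.
Circular molecule, 3 cuts → 3 fragments:
  64–98 → 35 bp
  99–138 → 40 bp
  139–252 then 1–63 → 114 + 63 = 177 bp
Sorted largest to smallest: 177, 40, 35 bp.

177, 40, 35 bp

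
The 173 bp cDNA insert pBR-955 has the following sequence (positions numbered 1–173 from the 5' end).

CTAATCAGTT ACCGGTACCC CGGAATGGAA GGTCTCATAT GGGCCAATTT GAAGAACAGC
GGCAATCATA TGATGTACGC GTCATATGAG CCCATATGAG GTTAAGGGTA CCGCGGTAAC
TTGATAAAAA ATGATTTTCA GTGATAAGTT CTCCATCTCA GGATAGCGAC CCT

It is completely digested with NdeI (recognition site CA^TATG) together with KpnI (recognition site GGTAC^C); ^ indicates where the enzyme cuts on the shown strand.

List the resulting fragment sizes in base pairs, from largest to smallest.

62, 31, 19, 18, 17, 16, 10 bp

NdeI sites (CATATG) start at positions 36, 67, 83, 93.
NdeI cuts after base 2 of each site, so after positions 37, 68, 84, 94.
KpnI sites (GGTACC) start at positions 14, 107.
KpnI cuts after base 5 of each site (before the last base), so after positions 18, 111.
Combined cut positions: 18, 37, 68, 84, 94, 111.
Linear molecule, 6 cuts → 7 fragments:
  1–18 → 18 bp
  19–37 → 19 bp
  38–68 → 31 bp
  69–84 → 16 bp
  85–94 → 10 bp
  95–111 → 17 bp
  112–173 → 62 bp
Sorted largest to smallest: 62, 31, 19, 18, 17, 16, 10 bp.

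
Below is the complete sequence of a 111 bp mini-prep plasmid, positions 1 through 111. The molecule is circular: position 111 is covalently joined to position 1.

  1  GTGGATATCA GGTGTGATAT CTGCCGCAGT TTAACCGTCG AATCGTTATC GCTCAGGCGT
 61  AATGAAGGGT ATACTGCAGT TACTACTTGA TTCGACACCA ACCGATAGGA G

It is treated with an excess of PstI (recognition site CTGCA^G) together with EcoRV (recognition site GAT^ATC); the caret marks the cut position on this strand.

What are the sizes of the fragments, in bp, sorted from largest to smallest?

60, 39, 12 bp

The PstI site (CTGCAG) starts at position 74.
PstI cuts after base 5 of each site (before the last base), so after position 78.
EcoRV sites (GATATC) start at positions 4, 16.
EcoRV cuts after base 3 of each site, so after positions 6, 18.
Combined cut positions: 6, 18, 78.
Circular molecule, 3 cuts → 3 fragments:
  7–18 → 12 bp
  19–78 → 60 bp
  79–111 then 1–6 → 33 + 6 = 39 bp
Sorted largest to smallest: 60, 39, 12 bp.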